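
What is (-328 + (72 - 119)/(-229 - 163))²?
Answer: 16519703841/153664 ≈ 1.0751e+5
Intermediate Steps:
(-328 + (72 - 119)/(-229 - 163))² = (-328 - 47/(-392))² = (-328 - 47*(-1/392))² = (-328 + 47/392)² = (-128529/392)² = 16519703841/153664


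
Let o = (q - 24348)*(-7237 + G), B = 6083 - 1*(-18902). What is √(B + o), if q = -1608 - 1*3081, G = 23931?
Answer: I*√484718693 ≈ 22016.0*I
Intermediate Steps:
q = -4689 (q = -1608 - 3081 = -4689)
B = 24985 (B = 6083 + 18902 = 24985)
o = -484743678 (o = (-4689 - 24348)*(-7237 + 23931) = -29037*16694 = -484743678)
√(B + o) = √(24985 - 484743678) = √(-484718693) = I*√484718693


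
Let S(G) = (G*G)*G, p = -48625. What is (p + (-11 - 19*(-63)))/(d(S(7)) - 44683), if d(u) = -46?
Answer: 47439/44729 ≈ 1.0606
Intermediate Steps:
S(G) = G³ (S(G) = G²*G = G³)
(p + (-11 - 19*(-63)))/(d(S(7)) - 44683) = (-48625 + (-11 - 19*(-63)))/(-46 - 44683) = (-48625 + (-11 + 1197))/(-44729) = (-48625 + 1186)*(-1/44729) = -47439*(-1/44729) = 47439/44729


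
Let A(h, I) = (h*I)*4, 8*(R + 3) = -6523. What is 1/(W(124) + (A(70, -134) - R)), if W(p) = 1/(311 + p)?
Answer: -3480/127721647 ≈ -2.7247e-5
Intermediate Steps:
R = -6547/8 (R = -3 + (⅛)*(-6523) = -3 - 6523/8 = -6547/8 ≈ -818.38)
A(h, I) = 4*I*h (A(h, I) = (I*h)*4 = 4*I*h)
1/(W(124) + (A(70, -134) - R)) = 1/(1/(311 + 124) + (4*(-134)*70 - 1*(-6547/8))) = 1/(1/435 + (-37520 + 6547/8)) = 1/(1/435 - 293613/8) = 1/(-127721647/3480) = -3480/127721647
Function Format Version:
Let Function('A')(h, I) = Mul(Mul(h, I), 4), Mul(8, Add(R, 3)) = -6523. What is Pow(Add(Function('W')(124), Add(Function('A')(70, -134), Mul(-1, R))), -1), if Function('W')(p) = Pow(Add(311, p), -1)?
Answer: Rational(-3480, 127721647) ≈ -2.7247e-5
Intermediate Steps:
R = Rational(-6547, 8) (R = Add(-3, Mul(Rational(1, 8), -6523)) = Add(-3, Rational(-6523, 8)) = Rational(-6547, 8) ≈ -818.38)
Function('A')(h, I) = Mul(4, I, h) (Function('A')(h, I) = Mul(Mul(I, h), 4) = Mul(4, I, h))
Pow(Add(Function('W')(124), Add(Function('A')(70, -134), Mul(-1, R))), -1) = Pow(Add(Pow(Add(311, 124), -1), Add(Mul(4, -134, 70), Mul(-1, Rational(-6547, 8)))), -1) = Pow(Add(Pow(435, -1), Add(-37520, Rational(6547, 8))), -1) = Pow(Add(Rational(1, 435), Rational(-293613, 8)), -1) = Pow(Rational(-127721647, 3480), -1) = Rational(-3480, 127721647)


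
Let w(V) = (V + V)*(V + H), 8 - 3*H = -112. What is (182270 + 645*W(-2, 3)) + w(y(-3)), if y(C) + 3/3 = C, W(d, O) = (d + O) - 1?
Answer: 181982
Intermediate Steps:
W(d, O) = -1 + O + d (W(d, O) = (O + d) - 1 = -1 + O + d)
y(C) = -1 + C
H = 40 (H = 8/3 - ⅓*(-112) = 8/3 + 112/3 = 40)
w(V) = 2*V*(40 + V) (w(V) = (V + V)*(V + 40) = (2*V)*(40 + V) = 2*V*(40 + V))
(182270 + 645*W(-2, 3)) + w(y(-3)) = (182270 + 645*(-1 + 3 - 2)) + 2*(-1 - 3)*(40 + (-1 - 3)) = (182270 + 645*0) + 2*(-4)*(40 - 4) = (182270 + 0) + 2*(-4)*36 = 182270 - 288 = 181982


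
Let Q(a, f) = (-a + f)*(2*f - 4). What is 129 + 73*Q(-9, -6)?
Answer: -3375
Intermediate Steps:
Q(a, f) = (-4 + 2*f)*(f - a) (Q(a, f) = (f - a)*(-4 + 2*f) = (-4 + 2*f)*(f - a))
129 + 73*Q(-9, -6) = 129 + 73*(-4*(-6) + 2*(-6)² + 4*(-9) - 2*(-9)*(-6)) = 129 + 73*(24 + 2*36 - 36 - 108) = 129 + 73*(24 + 72 - 36 - 108) = 129 + 73*(-48) = 129 - 3504 = -3375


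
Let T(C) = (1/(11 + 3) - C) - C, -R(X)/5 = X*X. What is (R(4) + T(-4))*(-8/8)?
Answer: 1007/14 ≈ 71.929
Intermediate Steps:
R(X) = -5*X² (R(X) = -5*X*X = -5*X²)
T(C) = 1/14 - 2*C (T(C) = (1/14 - C) - C = 1/14 - 2*C)
(R(4) + T(-4))*(-8/8) = (-5*4² + (1/14 - 2*(-4)))*(-8/8) = (-5*16 + (1/14 + 8))*(-8/8) = (-80 + 113/14)*(-2*½) = -1007/14*(-1) = 1007/14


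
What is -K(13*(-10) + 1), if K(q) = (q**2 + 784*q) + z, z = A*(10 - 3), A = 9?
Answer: 84432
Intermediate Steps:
z = 63 (z = 9*(10 - 3) = 9*7 = 63)
K(q) = 63 + q**2 + 784*q (K(q) = (q**2 + 784*q) + 63 = 63 + q**2 + 784*q)
-K(13*(-10) + 1) = -(63 + (13*(-10) + 1)**2 + 784*(13*(-10) + 1)) = -(63 + (-130 + 1)**2 + 784*(-130 + 1)) = -(63 + (-129)**2 + 784*(-129)) = -(63 + 16641 - 101136) = -1*(-84432) = 84432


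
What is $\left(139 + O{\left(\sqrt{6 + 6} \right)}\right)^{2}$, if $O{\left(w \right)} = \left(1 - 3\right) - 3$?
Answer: $17956$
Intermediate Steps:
$O{\left(w \right)} = -5$ ($O{\left(w \right)} = -2 - 3 = -5$)
$\left(139 + O{\left(\sqrt{6 + 6} \right)}\right)^{2} = \left(139 - 5\right)^{2} = 134^{2} = 17956$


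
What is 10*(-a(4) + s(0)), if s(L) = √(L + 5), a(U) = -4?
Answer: 40 + 10*√5 ≈ 62.361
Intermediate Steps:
s(L) = √(5 + L)
10*(-a(4) + s(0)) = 10*(-1*(-4) + √(5 + 0)) = 10*(4 + √5) = 40 + 10*√5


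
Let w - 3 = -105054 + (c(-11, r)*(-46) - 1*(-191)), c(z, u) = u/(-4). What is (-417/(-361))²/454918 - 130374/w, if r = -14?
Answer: 858809879780249/691800967103582 ≈ 1.2414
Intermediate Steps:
c(z, u) = -u/4 (c(z, u) = u*(-¼) = -u/4)
w = -105021 (w = 3 + (-105054 + (-¼*(-14)*(-46) - 1*(-191))) = 3 + (-105054 + ((7/2)*(-46) + 191)) = 3 + (-105054 + (-161 + 191)) = 3 + (-105054 + 30) = 3 - 105024 = -105021)
(-417/(-361))²/454918 - 130374/w = (-417/(-361))²/454918 - 130374/(-105021) = (-417*(-1/361))²*(1/454918) - 130374*(-1/105021) = (417/361)²*(1/454918) + 14486/11669 = (173889/130321)*(1/454918) + 14486/11669 = 173889/59285368678 + 14486/11669 = 858809879780249/691800967103582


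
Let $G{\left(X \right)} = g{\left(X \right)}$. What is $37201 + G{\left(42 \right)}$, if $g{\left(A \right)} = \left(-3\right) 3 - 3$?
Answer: $37189$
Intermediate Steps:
$g{\left(A \right)} = -12$ ($g{\left(A \right)} = -9 - 3 = -12$)
$G{\left(X \right)} = -12$
$37201 + G{\left(42 \right)} = 37201 - 12 = 37189$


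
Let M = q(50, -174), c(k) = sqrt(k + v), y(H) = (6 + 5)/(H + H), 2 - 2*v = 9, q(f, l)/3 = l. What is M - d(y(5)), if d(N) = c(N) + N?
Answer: -5231/10 - 2*I*sqrt(15)/5 ≈ -523.1 - 1.5492*I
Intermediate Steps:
q(f, l) = 3*l
v = -7/2 (v = 1 - 1/2*9 = 1 - 9/2 = -7/2 ≈ -3.5000)
y(H) = 11/(2*H) (y(H) = 11/((2*H)) = 11*(1/(2*H)) = 11/(2*H))
c(k) = sqrt(-7/2 + k) (c(k) = sqrt(k - 7/2) = sqrt(-7/2 + k))
M = -522 (M = 3*(-174) = -522)
d(N) = N + sqrt(-14 + 4*N)/2 (d(N) = sqrt(-14 + 4*N)/2 + N = N + sqrt(-14 + 4*N)/2)
M - d(y(5)) = -522 - ((11/2)/5 + sqrt(-14 + 4*((11/2)/5))/2) = -522 - ((11/2)*(1/5) + sqrt(-14 + 4*((11/2)*(1/5)))/2) = -522 - (11/10 + sqrt(-14 + 4*(11/10))/2) = -522 - (11/10 + sqrt(-14 + 22/5)/2) = -522 - (11/10 + sqrt(-48/5)/2) = -522 - (11/10 + (4*I*sqrt(15)/5)/2) = -522 - (11/10 + 2*I*sqrt(15)/5) = -522 + (-11/10 - 2*I*sqrt(15)/5) = -5231/10 - 2*I*sqrt(15)/5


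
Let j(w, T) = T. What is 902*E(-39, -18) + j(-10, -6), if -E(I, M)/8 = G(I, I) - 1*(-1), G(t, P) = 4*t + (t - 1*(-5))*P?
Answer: -8449942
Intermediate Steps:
G(t, P) = 4*t + P*(5 + t) (G(t, P) = 4*t + (t + 5)*P = 4*t + (5 + t)*P = 4*t + P*(5 + t))
E(I, M) = -8 - 72*I - 8*I² (E(I, M) = -8*((4*I + 5*I + I*I) - 1*(-1)) = -8*((4*I + 5*I + I²) + 1) = -8*((I² + 9*I) + 1) = -8*(1 + I² + 9*I) = -8 - 72*I - 8*I²)
902*E(-39, -18) + j(-10, -6) = 902*(-8 - 72*(-39) - 8*(-39)²) - 6 = 902*(-8 + 2808 - 8*1521) - 6 = 902*(-8 + 2808 - 12168) - 6 = 902*(-9368) - 6 = -8449936 - 6 = -8449942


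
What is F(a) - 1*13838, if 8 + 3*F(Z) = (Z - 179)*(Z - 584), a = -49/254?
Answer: 4074909923/193548 ≈ 21054.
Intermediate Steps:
a = -49/254 (a = -49*1/254 = -49/254 ≈ -0.19291)
F(Z) = -8/3 + (-584 + Z)*(-179 + Z)/3 (F(Z) = -8/3 + ((Z - 179)*(Z - 584))/3 = -8/3 + ((-179 + Z)*(-584 + Z))/3 = -8/3 + ((-584 + Z)*(-179 + Z))/3 = -8/3 + (-584 + Z)*(-179 + Z)/3)
F(a) - 1*13838 = (104528/3 - 763/3*(-49/254) + (-49/254)²/3) - 1*13838 = (104528/3 + 37387/762 + (⅓)*(2401/64516)) - 13838 = (104528/3 + 37387/762 + 2401/193548) - 13838 = 6753227147/193548 - 13838 = 4074909923/193548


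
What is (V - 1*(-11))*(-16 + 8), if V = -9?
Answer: -16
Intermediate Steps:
(V - 1*(-11))*(-16 + 8) = (-9 - 1*(-11))*(-16 + 8) = (-9 + 11)*(-8) = 2*(-8) = -16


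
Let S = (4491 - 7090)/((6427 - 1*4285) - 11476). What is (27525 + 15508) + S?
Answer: 401672621/9334 ≈ 43033.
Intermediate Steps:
S = 2599/9334 (S = -2599/((6427 - 4285) - 11476) = -2599/(2142 - 11476) = -2599/(-9334) = -2599*(-1/9334) = 2599/9334 ≈ 0.27844)
(27525 + 15508) + S = (27525 + 15508) + 2599/9334 = 43033 + 2599/9334 = 401672621/9334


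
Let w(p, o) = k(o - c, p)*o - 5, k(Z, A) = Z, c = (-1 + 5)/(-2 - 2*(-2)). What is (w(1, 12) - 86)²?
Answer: 841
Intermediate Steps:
c = 2 (c = 4/(-2 + 4) = 4/2 = 4*(½) = 2)
w(p, o) = -5 + o*(-2 + o) (w(p, o) = (o - 1*2)*o - 5 = (o - 2)*o - 5 = (-2 + o)*o - 5 = o*(-2 + o) - 5 = -5 + o*(-2 + o))
(w(1, 12) - 86)² = ((-5 + 12*(-2 + 12)) - 86)² = ((-5 + 12*10) - 86)² = ((-5 + 120) - 86)² = (115 - 86)² = 29² = 841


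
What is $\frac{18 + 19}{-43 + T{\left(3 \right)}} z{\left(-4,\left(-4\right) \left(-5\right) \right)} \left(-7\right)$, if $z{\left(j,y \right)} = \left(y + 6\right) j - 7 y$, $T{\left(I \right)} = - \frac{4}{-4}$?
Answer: $- \frac{4514}{3} \approx -1504.7$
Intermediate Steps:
$T{\left(I \right)} = 1$ ($T{\left(I \right)} = \left(-4\right) \left(- \frac{1}{4}\right) = 1$)
$z{\left(j,y \right)} = - 7 y + j \left(6 + y\right)$ ($z{\left(j,y \right)} = \left(6 + y\right) j - 7 y = j \left(6 + y\right) - 7 y = - 7 y + j \left(6 + y\right)$)
$\frac{18 + 19}{-43 + T{\left(3 \right)}} z{\left(-4,\left(-4\right) \left(-5\right) \right)} \left(-7\right) = \frac{18 + 19}{-43 + 1} \left(- 7 \left(\left(-4\right) \left(-5\right)\right) + 6 \left(-4\right) - 4 \left(\left(-4\right) \left(-5\right)\right)\right) \left(-7\right) = \frac{37}{-42} \left(\left(-7\right) 20 - 24 - 80\right) \left(-7\right) = 37 \left(- \frac{1}{42}\right) \left(-140 - 24 - 80\right) \left(-7\right) = \left(- \frac{37}{42}\right) \left(-244\right) \left(-7\right) = \frac{4514}{21} \left(-7\right) = - \frac{4514}{3}$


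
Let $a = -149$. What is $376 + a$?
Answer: $227$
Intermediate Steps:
$376 + a = 376 - 149 = 227$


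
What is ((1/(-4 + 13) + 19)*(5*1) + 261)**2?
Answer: 10297681/81 ≈ 1.2713e+5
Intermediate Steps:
((1/(-4 + 13) + 19)*(5*1) + 261)**2 = ((1/9 + 19)*5 + 261)**2 = ((172/9)*5 + 261)**2 = (860/9 + 261)**2 = (3209/9)**2 = 10297681/81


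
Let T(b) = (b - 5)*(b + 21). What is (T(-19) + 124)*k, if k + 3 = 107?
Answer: 7904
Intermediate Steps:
k = 104 (k = -3 + 107 = 104)
T(b) = (-5 + b)*(21 + b)
(T(-19) + 124)*k = ((-105 + (-19)² + 16*(-19)) + 124)*104 = ((-105 + 361 - 304) + 124)*104 = (-48 + 124)*104 = 76*104 = 7904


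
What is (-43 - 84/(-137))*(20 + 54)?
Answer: -429718/137 ≈ -3136.6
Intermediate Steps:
(-43 - 84/(-137))*(20 + 54) = (-43 - 84*(-1/137))*74 = (-43 + 84/137)*74 = -5807/137*74 = -429718/137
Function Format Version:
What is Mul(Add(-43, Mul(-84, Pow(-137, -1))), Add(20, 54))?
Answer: Rational(-429718, 137) ≈ -3136.6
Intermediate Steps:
Mul(Add(-43, Mul(-84, Pow(-137, -1))), Add(20, 54)) = Mul(Add(-43, Mul(-84, Rational(-1, 137))), 74) = Mul(Add(-43, Rational(84, 137)), 74) = Mul(Rational(-5807, 137), 74) = Rational(-429718, 137)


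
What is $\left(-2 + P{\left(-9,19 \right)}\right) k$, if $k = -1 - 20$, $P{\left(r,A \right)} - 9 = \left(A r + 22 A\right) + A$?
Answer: $-5733$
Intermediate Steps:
$P{\left(r,A \right)} = 9 + 23 A + A r$ ($P{\left(r,A \right)} = 9 + \left(\left(A r + 22 A\right) + A\right) = 9 + \left(\left(22 A + A r\right) + A\right) = 9 + \left(23 A + A r\right) = 9 + 23 A + A r$)
$k = -21$ ($k = -1 - 20 = -21$)
$\left(-2 + P{\left(-9,19 \right)}\right) k = \left(-2 + \left(9 + 23 \cdot 19 + 19 \left(-9\right)\right)\right) \left(-21\right) = \left(-2 + \left(9 + 437 - 171\right)\right) \left(-21\right) = \left(-2 + 275\right) \left(-21\right) = 273 \left(-21\right) = -5733$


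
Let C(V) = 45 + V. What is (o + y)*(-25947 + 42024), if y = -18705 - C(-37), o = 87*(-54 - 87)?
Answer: -498065460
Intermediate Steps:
o = -12267 (o = 87*(-141) = -12267)
y = -18713 (y = -18705 - (45 - 37) = -18705 - 1*8 = -18705 - 8 = -18713)
(o + y)*(-25947 + 42024) = (-12267 - 18713)*(-25947 + 42024) = -30980*16077 = -498065460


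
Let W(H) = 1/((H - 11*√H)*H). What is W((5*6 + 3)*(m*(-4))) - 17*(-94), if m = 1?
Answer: 53366809/33396 - I*√33/200376 ≈ 1598.0 - 2.8669e-5*I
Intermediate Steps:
W(H) = 1/(H*(H - 11*√H))
W((5*6 + 3)*(m*(-4))) - 17*(-94) = 1/(((5*6 + 3)*(1*(-4)))² - 11*(5*6 + 3)^(3/2)*(-8*I)) - 17*(-94) = 1/(((30 + 3)*(-4))² - 11*(-8*I*(30 + 3)^(3/2))) + 1598 = 1/((33*(-4))² - 11*(-264*I*√33)) + 1598 = 1/((-132)² - (-2904)*I*√33) + 1598 = 1/(17424 - (-2904)*I*√33) + 1598 = 1/(17424 + 2904*I*√33) + 1598 = 1598 + 1/(17424 + 2904*I*√33)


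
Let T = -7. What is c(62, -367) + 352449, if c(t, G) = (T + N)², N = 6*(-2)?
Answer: 352810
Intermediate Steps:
N = -12
c(t, G) = 361 (c(t, G) = (-7 - 12)² = (-19)² = 361)
c(62, -367) + 352449 = 361 + 352449 = 352810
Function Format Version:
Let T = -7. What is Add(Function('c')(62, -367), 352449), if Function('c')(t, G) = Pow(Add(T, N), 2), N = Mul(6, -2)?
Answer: 352810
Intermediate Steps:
N = -12
Function('c')(t, G) = 361 (Function('c')(t, G) = Pow(Add(-7, -12), 2) = Pow(-19, 2) = 361)
Add(Function('c')(62, -367), 352449) = Add(361, 352449) = 352810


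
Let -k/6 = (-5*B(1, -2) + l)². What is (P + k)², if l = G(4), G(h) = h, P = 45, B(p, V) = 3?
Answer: 463761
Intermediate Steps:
l = 4
k = -726 (k = -6*(-5*3 + 4)² = -6*(-15 + 4)² = -6*(-11)² = -6*121 = -726)
(P + k)² = (45 - 726)² = (-681)² = 463761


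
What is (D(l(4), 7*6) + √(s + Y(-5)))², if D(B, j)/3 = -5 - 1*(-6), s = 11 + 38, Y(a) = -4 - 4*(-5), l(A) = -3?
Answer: (3 + √65)² ≈ 122.37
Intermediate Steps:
Y(a) = 16 (Y(a) = -4 + 20 = 16)
s = 49
D(B, j) = 3 (D(B, j) = 3*(-5 - 1*(-6)) = 3*(-5 + 6) = 3*1 = 3)
(D(l(4), 7*6) + √(s + Y(-5)))² = (3 + √(49 + 16))² = (3 + √65)²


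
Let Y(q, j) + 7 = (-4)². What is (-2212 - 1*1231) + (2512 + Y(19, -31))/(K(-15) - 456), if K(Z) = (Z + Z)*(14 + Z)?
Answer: -1469239/426 ≈ -3448.9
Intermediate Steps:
Y(q, j) = 9 (Y(q, j) = -7 + (-4)² = -7 + 16 = 9)
K(Z) = 2*Z*(14 + Z) (K(Z) = (2*Z)*(14 + Z) = 2*Z*(14 + Z))
(-2212 - 1*1231) + (2512 + Y(19, -31))/(K(-15) - 456) = (-2212 - 1*1231) + (2512 + 9)/(2*(-15)*(14 - 15) - 456) = (-2212 - 1231) + 2521/(2*(-15)*(-1) - 456) = -3443 + 2521/(30 - 456) = -3443 + 2521/(-426) = -3443 + 2521*(-1/426) = -3443 - 2521/426 = -1469239/426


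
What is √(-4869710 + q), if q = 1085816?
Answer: I*√3783894 ≈ 1945.2*I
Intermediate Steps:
√(-4869710 + q) = √(-4869710 + 1085816) = √(-3783894) = I*√3783894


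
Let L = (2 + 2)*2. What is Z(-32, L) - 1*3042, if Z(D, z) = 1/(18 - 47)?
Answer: -88219/29 ≈ -3042.0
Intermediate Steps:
L = 8 (L = 4*2 = 8)
Z(D, z) = -1/29 (Z(D, z) = 1/(-29) = -1/29)
Z(-32, L) - 1*3042 = -1/29 - 1*3042 = -1/29 - 3042 = -88219/29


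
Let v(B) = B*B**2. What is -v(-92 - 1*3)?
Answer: 857375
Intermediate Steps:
v(B) = B**3
-v(-92 - 1*3) = -(-92 - 1*3)**3 = -(-92 - 3)**3 = -1*(-95)**3 = -1*(-857375) = 857375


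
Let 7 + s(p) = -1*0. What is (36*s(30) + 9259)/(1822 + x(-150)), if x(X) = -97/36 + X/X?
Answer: 324252/65531 ≈ 4.9481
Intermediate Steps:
s(p) = -7 (s(p) = -7 - 1*0 = -7 + 0 = -7)
x(X) = -61/36 (x(X) = -97*1/36 + 1 = -97/36 + 1 = -61/36)
(36*s(30) + 9259)/(1822 + x(-150)) = (36*(-7) + 9259)/(1822 - 61/36) = (-252 + 9259)/(65531/36) = 9007*(36/65531) = 324252/65531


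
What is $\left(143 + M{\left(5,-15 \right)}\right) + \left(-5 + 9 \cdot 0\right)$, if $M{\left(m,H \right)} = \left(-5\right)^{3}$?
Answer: $13$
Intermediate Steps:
$M{\left(m,H \right)} = -125$
$\left(143 + M{\left(5,-15 \right)}\right) + \left(-5 + 9 \cdot 0\right) = \left(143 - 125\right) + \left(-5 + 9 \cdot 0\right) = 18 + \left(-5 + 0\right) = 18 - 5 = 13$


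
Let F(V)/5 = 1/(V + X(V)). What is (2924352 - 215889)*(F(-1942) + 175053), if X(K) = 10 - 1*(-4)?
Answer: 914112164240877/1928 ≈ 4.7412e+11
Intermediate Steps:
X(K) = 14 (X(K) = 10 + 4 = 14)
F(V) = 5/(14 + V) (F(V) = 5/(V + 14) = 5/(14 + V))
(2924352 - 215889)*(F(-1942) + 175053) = (2924352 - 215889)*(5/(14 - 1942) + 175053) = 2708463*(5/(-1928) + 175053) = 2708463*(5*(-1/1928) + 175053) = 2708463*(-5/1928 + 175053) = 2708463*(337502179/1928) = 914112164240877/1928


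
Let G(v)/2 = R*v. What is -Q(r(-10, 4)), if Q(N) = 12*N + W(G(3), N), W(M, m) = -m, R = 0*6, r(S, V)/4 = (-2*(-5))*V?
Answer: -1760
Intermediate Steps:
r(S, V) = 40*V (r(S, V) = 4*((-2*(-5))*V) = 4*(10*V) = 40*V)
R = 0
G(v) = 0 (G(v) = 2*(0*v) = 2*0 = 0)
Q(N) = 11*N (Q(N) = 12*N - N = 11*N)
-Q(r(-10, 4)) = -11*40*4 = -11*160 = -1*1760 = -1760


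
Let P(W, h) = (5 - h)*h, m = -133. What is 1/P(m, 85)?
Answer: -1/6800 ≈ -0.00014706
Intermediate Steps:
P(W, h) = h*(5 - h)
1/P(m, 85) = 1/(85*(5 - 1*85)) = 1/(85*(5 - 85)) = 1/(85*(-80)) = 1/(-6800) = -1/6800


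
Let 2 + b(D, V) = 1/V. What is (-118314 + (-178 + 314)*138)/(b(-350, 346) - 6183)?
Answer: 34442916/2140009 ≈ 16.095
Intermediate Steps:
b(D, V) = -2 + 1/V
(-118314 + (-178 + 314)*138)/(b(-350, 346) - 6183) = (-118314 + (-178 + 314)*138)/((-2 + 1/346) - 6183) = (-118314 + 136*138)/((-2 + 1/346) - 6183) = (-118314 + 18768)/(-691/346 - 6183) = -99546/(-2140009/346) = -99546*(-346/2140009) = 34442916/2140009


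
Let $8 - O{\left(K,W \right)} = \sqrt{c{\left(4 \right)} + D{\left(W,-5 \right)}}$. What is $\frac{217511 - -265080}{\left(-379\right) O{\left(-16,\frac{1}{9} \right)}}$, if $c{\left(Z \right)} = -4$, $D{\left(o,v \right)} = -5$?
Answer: $- \frac{3860728}{27667} - \frac{1447773 i}{27667} \approx -139.54 - 52.328 i$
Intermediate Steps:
$O{\left(K,W \right)} = 8 - 3 i$ ($O{\left(K,W \right)} = 8 - \sqrt{-4 - 5} = 8 - \sqrt{-9} = 8 - 3 i$)
$\frac{217511 - -265080}{\left(-379\right) O{\left(-16,\frac{1}{9} \right)}} = \frac{217511 - -265080}{\left(-379\right) \left(8 - 3 i\right)} = \frac{217511 + 265080}{-3032 + 1137 i} = 482591 \frac{-3032 - 1137 i}{10485793} = \frac{482591 \left(-3032 - 1137 i\right)}{10485793}$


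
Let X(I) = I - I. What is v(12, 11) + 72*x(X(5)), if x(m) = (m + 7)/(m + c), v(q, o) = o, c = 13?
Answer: 647/13 ≈ 49.769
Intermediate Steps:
X(I) = 0
x(m) = (7 + m)/(13 + m) (x(m) = (m + 7)/(m + 13) = (7 + m)/(13 + m))
v(12, 11) + 72*x(X(5)) = 11 + 72*((7 + 0)/(13 + 0)) = 11 + 72*(7/13) = 11 + 504/13 = 647/13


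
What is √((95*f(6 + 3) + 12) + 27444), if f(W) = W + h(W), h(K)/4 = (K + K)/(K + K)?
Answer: √28691 ≈ 169.38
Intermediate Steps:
h(K) = 4 (h(K) = 4*((K + K)/(K + K)) = 4*((2*K)/((2*K))) = 4*((2*K)*(1/(2*K))) = 4*1 = 4)
f(W) = 4 + W (f(W) = W + 4 = 4 + W)
√((95*f(6 + 3) + 12) + 27444) = √((95*(4 + (6 + 3)) + 12) + 27444) = √((95*(4 + 9) + 12) + 27444) = √((95*13 + 12) + 27444) = √((1235 + 12) + 27444) = √(1247 + 27444) = √28691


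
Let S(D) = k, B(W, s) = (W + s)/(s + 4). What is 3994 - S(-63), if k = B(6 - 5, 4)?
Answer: 31947/8 ≈ 3993.4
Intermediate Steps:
B(W, s) = (W + s)/(4 + s)
k = 5/8 (k = ((6 - 5) + 4)/(4 + 4) = (1 + 4)/8 = (⅛)*5 = 5/8 ≈ 0.62500)
S(D) = 5/8
3994 - S(-63) = 3994 - 1*5/8 = 3994 - 5/8 = 31947/8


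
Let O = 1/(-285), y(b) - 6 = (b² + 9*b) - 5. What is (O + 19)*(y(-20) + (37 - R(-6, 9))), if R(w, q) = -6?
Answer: 476432/95 ≈ 5015.1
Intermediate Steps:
y(b) = 1 + b² + 9*b (y(b) = 6 + ((b² + 9*b) - 5) = 6 + (-5 + b² + 9*b) = 1 + b² + 9*b)
O = -1/285 ≈ -0.0035088
(O + 19)*(y(-20) + (37 - R(-6, 9))) = (-1/285 + 19)*((1 + (-20)² + 9*(-20)) + (37 - 1*(-6))) = 5414*((1 + 400 - 180) + (37 + 6))/285 = 5414*(221 + 43)/285 = (5414/285)*264 = 476432/95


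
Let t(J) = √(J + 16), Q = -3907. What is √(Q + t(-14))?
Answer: √(-3907 + √2) ≈ 62.495*I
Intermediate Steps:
t(J) = √(16 + J)
√(Q + t(-14)) = √(-3907 + √(16 - 14)) = √(-3907 + √2)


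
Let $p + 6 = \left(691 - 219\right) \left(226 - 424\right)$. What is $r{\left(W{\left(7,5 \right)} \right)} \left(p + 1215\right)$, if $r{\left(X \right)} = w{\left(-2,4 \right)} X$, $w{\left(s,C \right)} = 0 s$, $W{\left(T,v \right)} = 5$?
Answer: $0$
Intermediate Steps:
$p = -93462$ ($p = -6 + \left(691 - 219\right) \left(226 - 424\right) = -6 + 472 \left(-198\right) = -6 - 93456 = -93462$)
$w{\left(s,C \right)} = 0$
$r{\left(X \right)} = 0$ ($r{\left(X \right)} = 0 X = 0$)
$r{\left(W{\left(7,5 \right)} \right)} \left(p + 1215\right) = 0 \left(-93462 + 1215\right) = 0 \left(-92247\right) = 0$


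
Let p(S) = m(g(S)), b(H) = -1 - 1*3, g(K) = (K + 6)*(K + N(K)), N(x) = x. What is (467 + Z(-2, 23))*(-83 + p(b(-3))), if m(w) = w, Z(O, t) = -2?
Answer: -46035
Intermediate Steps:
g(K) = 2*K*(6 + K) (g(K) = (K + 6)*(K + K) = (6 + K)*(2*K) = 2*K*(6 + K))
b(H) = -4 (b(H) = -1 - 3 = -4)
p(S) = 2*S*(6 + S)
(467 + Z(-2, 23))*(-83 + p(b(-3))) = (467 - 2)*(-83 + 2*(-4)*(6 - 4)) = 465*(-83 + 2*(-4)*2) = 465*(-83 - 16) = 465*(-99) = -46035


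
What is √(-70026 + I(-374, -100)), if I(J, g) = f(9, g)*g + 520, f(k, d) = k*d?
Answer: √20494 ≈ 143.16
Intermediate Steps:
f(k, d) = d*k
I(J, g) = 520 + 9*g² (I(J, g) = (g*9)*g + 520 = (9*g)*g + 520 = 9*g² + 520 = 520 + 9*g²)
√(-70026 + I(-374, -100)) = √(-70026 + (520 + 9*(-100)²)) = √(-70026 + (520 + 9*10000)) = √(-70026 + (520 + 90000)) = √(-70026 + 90520) = √20494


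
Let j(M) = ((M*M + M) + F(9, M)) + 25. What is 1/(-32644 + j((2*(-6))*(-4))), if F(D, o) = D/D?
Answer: -1/30266 ≈ -3.3040e-5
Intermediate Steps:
F(D, o) = 1
j(M) = 26 + M + M² (j(M) = ((M*M + M) + 1) + 25 = ((M² + M) + 1) + 25 = ((M + M²) + 1) + 25 = (1 + M + M²) + 25 = 26 + M + M²)
1/(-32644 + j((2*(-6))*(-4))) = 1/(-32644 + (26 + (2*(-6))*(-4) + ((2*(-6))*(-4))²)) = 1/(-32644 + (26 - 12*(-4) + (-12*(-4))²)) = 1/(-32644 + (26 + 48 + 48²)) = 1/(-32644 + (26 + 48 + 2304)) = 1/(-32644 + 2378) = 1/(-30266) = -1/30266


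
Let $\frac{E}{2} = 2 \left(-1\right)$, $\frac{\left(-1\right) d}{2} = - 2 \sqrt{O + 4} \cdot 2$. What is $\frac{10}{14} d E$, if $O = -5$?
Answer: $- \frac{160 i}{7} \approx - 22.857 i$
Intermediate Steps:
$d = 8 i$ ($d = - 2 - 2 \sqrt{-5 + 4} \cdot 2 = - 2 - 2 \sqrt{-1} \cdot 2 = - 2 - 2 i 2 = - 2 \left(- 4 i\right) = 8 i \approx 8.0 i$)
$E = -4$ ($E = 2 \cdot 2 \left(-1\right) = 2 \left(-2\right) = -4$)
$\frac{10}{14} d E = \frac{10}{14} \cdot 8 i \left(-4\right) = 10 \cdot \frac{1}{14} \cdot 8 i \left(-4\right) = \frac{5 \cdot 8 i}{7} \left(-4\right) = \frac{40 i}{7} \left(-4\right) = - \frac{160 i}{7}$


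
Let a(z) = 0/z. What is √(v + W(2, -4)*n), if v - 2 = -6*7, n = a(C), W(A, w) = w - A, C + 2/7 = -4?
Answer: 2*I*√10 ≈ 6.3246*I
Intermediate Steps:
C = -30/7 (C = -2/7 - 4 = -30/7 ≈ -4.2857)
a(z) = 0
n = 0
v = -40 (v = 2 - 6*7 = 2 - 42 = -40)
√(v + W(2, -4)*n) = √(-40 + (-4 - 1*2)*0) = √(-40 + (-4 - 2)*0) = √(-40 - 6*0) = √(-40 + 0) = √(-40) = 2*I*√10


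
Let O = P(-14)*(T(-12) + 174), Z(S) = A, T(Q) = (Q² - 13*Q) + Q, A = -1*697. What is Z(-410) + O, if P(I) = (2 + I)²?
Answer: 65831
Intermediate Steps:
A = -697
T(Q) = Q² - 12*Q
Z(S) = -697
O = 66528 (O = (2 - 14)²*(-12*(-12 - 12) + 174) = (-12)²*(-12*(-24) + 174) = 144*(288 + 174) = 144*462 = 66528)
Z(-410) + O = -697 + 66528 = 65831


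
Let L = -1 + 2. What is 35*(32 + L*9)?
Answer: 1435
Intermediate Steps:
L = 1
35*(32 + L*9) = 35*(32 + 1*9) = 35*(32 + 9) = 35*41 = 1435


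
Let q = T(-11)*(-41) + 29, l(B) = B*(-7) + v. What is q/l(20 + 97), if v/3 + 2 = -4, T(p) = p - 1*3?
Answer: -67/93 ≈ -0.72043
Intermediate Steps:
T(p) = -3 + p (T(p) = p - 3 = -3 + p)
v = -18 (v = -6 + 3*(-4) = -6 - 12 = -18)
l(B) = -18 - 7*B (l(B) = B*(-7) - 18 = -7*B - 18 = -18 - 7*B)
q = 603 (q = (-3 - 11)*(-41) + 29 = -14*(-41) + 29 = 574 + 29 = 603)
q/l(20 + 97) = 603/(-18 - 7*(20 + 97)) = 603/(-18 - 7*117) = 603/(-18 - 819) = 603/(-837) = 603*(-1/837) = -67/93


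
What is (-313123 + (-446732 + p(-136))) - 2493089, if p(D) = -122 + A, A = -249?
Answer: -3253315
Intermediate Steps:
p(D) = -371 (p(D) = -122 - 249 = -371)
(-313123 + (-446732 + p(-136))) - 2493089 = (-313123 + (-446732 - 371)) - 2493089 = (-313123 - 447103) - 2493089 = -760226 - 2493089 = -3253315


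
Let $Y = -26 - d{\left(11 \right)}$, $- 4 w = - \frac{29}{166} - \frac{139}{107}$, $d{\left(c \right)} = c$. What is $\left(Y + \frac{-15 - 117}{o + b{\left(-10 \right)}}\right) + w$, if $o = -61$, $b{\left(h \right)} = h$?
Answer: $- \frac{175406193}{5044408} \approx -34.772$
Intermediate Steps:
$w = \frac{26177}{71048}$ ($w = - \frac{- \frac{29}{166} - \frac{139}{107}}{4} = \left(- \frac{1}{4}\right) \left(- \frac{26177}{17762}\right) = \frac{26177}{71048} \approx 0.36844$)
$Y = -37$ ($Y = -26 - 11 = -37$)
$\left(Y + \frac{-15 - 117}{o + b{\left(-10 \right)}}\right) + w = \left(-37 + \frac{-15 - 117}{-61 - 10}\right) + \frac{26177}{71048} = \left(-37 - \frac{132}{-71}\right) + \frac{26177}{71048} = \left(-37 - - \frac{132}{71}\right) + \frac{26177}{71048} = \left(-37 + \frac{132}{71}\right) + \frac{26177}{71048} = - \frac{2495}{71} + \frac{26177}{71048} = - \frac{175406193}{5044408}$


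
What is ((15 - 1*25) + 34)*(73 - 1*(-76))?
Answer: 3576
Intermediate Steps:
((15 - 1*25) + 34)*(73 - 1*(-76)) = ((15 - 25) + 34)*(73 + 76) = (-10 + 34)*149 = 24*149 = 3576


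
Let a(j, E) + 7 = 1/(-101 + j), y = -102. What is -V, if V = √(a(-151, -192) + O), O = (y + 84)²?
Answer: -√559181/42 ≈ -17.804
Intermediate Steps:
a(j, E) = -7 + 1/(-101 + j)
O = 324 (O = (-102 + 84)² = (-18)² = 324)
V = √559181/42 (V = √((708 - 7*(-151))/(-101 - 151) + 324) = √((708 + 1057)/(-252) + 324) = √(-1/252*1765 + 324) = √(-1765/252 + 324) = √(79883/252) = √559181/42 ≈ 17.804)
-V = -√559181/42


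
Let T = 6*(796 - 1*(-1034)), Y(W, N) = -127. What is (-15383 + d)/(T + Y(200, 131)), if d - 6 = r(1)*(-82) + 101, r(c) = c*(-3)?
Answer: -15030/10853 ≈ -1.3849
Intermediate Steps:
r(c) = -3*c
T = 10980 (T = 6*(796 + 1034) = 6*1830 = 10980)
d = 353 (d = 6 + (-3*1*(-82) + 101) = 6 + (-3*(-82) + 101) = 6 + (246 + 101) = 6 + 347 = 353)
(-15383 + d)/(T + Y(200, 131)) = (-15383 + 353)/(10980 - 127) = -15030/10853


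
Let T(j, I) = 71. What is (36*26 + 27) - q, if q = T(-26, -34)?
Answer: 892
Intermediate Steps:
q = 71
(36*26 + 27) - q = (36*26 + 27) - 1*71 = (936 + 27) - 71 = 963 - 71 = 892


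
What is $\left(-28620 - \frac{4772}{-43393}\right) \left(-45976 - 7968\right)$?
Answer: $\frac{66993209390272}{43393} \approx 1.5439 \cdot 10^{9}$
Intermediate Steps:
$\left(-28620 - \frac{4772}{-43393}\right) \left(-45976 - 7968\right) = \left(-28620 - - \frac{4772}{43393}\right) \left(-53944\right) = \left(-28620 + \frac{4772}{43393}\right) \left(-53944\right) = \left(- \frac{1241902888}{43393}\right) \left(-53944\right) = \frac{66993209390272}{43393}$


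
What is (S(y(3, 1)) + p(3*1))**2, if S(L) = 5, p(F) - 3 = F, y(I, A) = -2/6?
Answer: 121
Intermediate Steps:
y(I, A) = -1/3 (y(I, A) = -2*1/6 = -1/3)
p(F) = 3 + F
(S(y(3, 1)) + p(3*1))**2 = (5 + (3 + 3*1))**2 = (5 + (3 + 3))**2 = (5 + 6)**2 = 11**2 = 121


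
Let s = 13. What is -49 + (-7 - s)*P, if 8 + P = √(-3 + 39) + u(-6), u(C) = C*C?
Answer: -729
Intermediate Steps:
u(C) = C²
P = 34 (P = -8 + (√(-3 + 39) + (-6)²) = -8 + (√36 + 36) = -8 + (6 + 36) = -8 + 42 = 34)
-49 + (-7 - s)*P = -49 + (-7 - 1*13)*34 = -49 + (-7 - 13)*34 = -49 - 20*34 = -49 - 680 = -729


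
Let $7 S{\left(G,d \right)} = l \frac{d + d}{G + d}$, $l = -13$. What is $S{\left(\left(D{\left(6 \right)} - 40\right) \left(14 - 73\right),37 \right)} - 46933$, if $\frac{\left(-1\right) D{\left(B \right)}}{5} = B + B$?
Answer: $- \frac{1950489509}{41559} \approx -46933.0$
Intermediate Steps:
$D{\left(B \right)} = - 10 B$ ($D{\left(B \right)} = - 5 \left(B + B\right) = - 5 \cdot 2 B = - 10 B$)
$S{\left(G,d \right)} = - \frac{26 d}{7 \left(G + d\right)}$ ($S{\left(G,d \right)} = \frac{\left(-13\right) \frac{d + d}{G + d}}{7} = \frac{\left(-13\right) \frac{2 d}{G + d}}{7} = \frac{\left(-26\right) d \frac{1}{G + d}}{7} = - \frac{26 d}{7 \left(G + d\right)}$)
$S{\left(\left(D{\left(6 \right)} - 40\right) \left(14 - 73\right),37 \right)} - 46933 = \left(-26\right) 37 \frac{1}{7 \left(\left(-10\right) 6 - 40\right) \left(14 - 73\right) + 7 \cdot 37} - 46933 = \left(-26\right) 37 \frac{1}{7 \left(-60 - 40\right) \left(-59\right) + 259} - 46933 = \left(-26\right) 37 \frac{1}{7 \left(\left(-100\right) \left(-59\right)\right) + 259} - 46933 = \left(-26\right) 37 \frac{1}{7 \cdot 5900 + 259} - 46933 = \left(-26\right) 37 \frac{1}{41300 + 259} - 46933 = \left(-26\right) 37 \cdot \frac{1}{41559} - 46933 = - \frac{962}{41559} - 46933 = - \frac{1950489509}{41559}$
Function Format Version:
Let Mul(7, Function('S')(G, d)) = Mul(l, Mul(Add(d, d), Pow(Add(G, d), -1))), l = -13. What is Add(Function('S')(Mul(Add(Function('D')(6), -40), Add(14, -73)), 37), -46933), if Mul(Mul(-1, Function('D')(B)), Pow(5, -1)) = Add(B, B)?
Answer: Rational(-1950489509, 41559) ≈ -46933.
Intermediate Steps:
Function('D')(B) = Mul(-10, B) (Function('D')(B) = Mul(-5, Add(B, B)) = Mul(-5, Mul(2, B)) = Mul(-10, B))
Function('S')(G, d) = Mul(Rational(-26, 7), d, Pow(Add(G, d), -1)) (Function('S')(G, d) = Mul(Rational(1, 7), Mul(-13, Mul(Add(d, d), Pow(Add(G, d), -1)))) = Mul(Rational(1, 7), Mul(-13, Mul(Mul(2, d), Pow(Add(G, d), -1)))) = Mul(Rational(1, 7), Mul(-13, Mul(2, d, Pow(Add(G, d), -1)))) = Mul(Rational(1, 7), Mul(-26, d, Pow(Add(G, d), -1))) = Mul(Rational(-26, 7), d, Pow(Add(G, d), -1)))
Add(Function('S')(Mul(Add(Function('D')(6), -40), Add(14, -73)), 37), -46933) = Add(Mul(-26, 37, Pow(Add(Mul(7, Mul(Add(Mul(-10, 6), -40), Add(14, -73))), Mul(7, 37)), -1)), -46933) = Add(Mul(-26, 37, Pow(Add(Mul(7, Mul(Add(-60, -40), -59)), 259), -1)), -46933) = Add(Mul(-26, 37, Pow(Add(Mul(7, Mul(-100, -59)), 259), -1)), -46933) = Add(Mul(-26, 37, Pow(Add(Mul(7, 5900), 259), -1)), -46933) = Add(Mul(-26, 37, Pow(Add(41300, 259), -1)), -46933) = Add(Mul(-26, 37, Pow(41559, -1)), -46933) = Add(Mul(-26, 37, Rational(1, 41559)), -46933) = Add(Rational(-962, 41559), -46933) = Rational(-1950489509, 41559)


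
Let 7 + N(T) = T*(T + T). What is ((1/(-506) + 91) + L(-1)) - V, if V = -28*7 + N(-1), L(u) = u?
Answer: 147245/506 ≈ 291.00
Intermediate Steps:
N(T) = -7 + 2*T**2 (N(T) = -7 + T*(T + T) = -7 + T*(2*T) = -7 + 2*T**2)
V = -201 (V = -28*7 + (-7 + 2*(-1)**2) = -196 + (-7 + 2*1) = -196 + (-7 + 2) = -196 - 5 = -201)
((1/(-506) + 91) + L(-1)) - V = ((1/(-506) + 91) - 1) - 1*(-201) = ((-1/506 + 91) - 1) + 201 = (46045/506 - 1) + 201 = 45539/506 + 201 = 147245/506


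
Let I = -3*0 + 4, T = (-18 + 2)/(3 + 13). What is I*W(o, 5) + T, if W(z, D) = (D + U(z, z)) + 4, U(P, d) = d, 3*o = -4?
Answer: 89/3 ≈ 29.667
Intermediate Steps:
o = -4/3 (o = (1/3)*(-4) = -4/3 ≈ -1.3333)
T = -1 (T = -16/16 = -16*1/16 = -1)
W(z, D) = 4 + D + z (W(z, D) = (D + z) + 4 = 4 + D + z)
I = 4 (I = 0 + 4 = 4)
I*W(o, 5) + T = 4*(4 + 5 - 4/3) - 1 = 4*(23/3) - 1 = 92/3 - 1 = 89/3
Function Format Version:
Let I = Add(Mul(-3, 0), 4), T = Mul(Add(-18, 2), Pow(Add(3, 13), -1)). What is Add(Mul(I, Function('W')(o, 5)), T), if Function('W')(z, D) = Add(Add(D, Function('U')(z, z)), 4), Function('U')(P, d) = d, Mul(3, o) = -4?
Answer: Rational(89, 3) ≈ 29.667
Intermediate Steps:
o = Rational(-4, 3) (o = Mul(Rational(1, 3), -4) = Rational(-4, 3) ≈ -1.3333)
T = -1 (T = Mul(-16, Pow(16, -1)) = Mul(-16, Rational(1, 16)) = -1)
Function('W')(z, D) = Add(4, D, z) (Function('W')(z, D) = Add(Add(D, z), 4) = Add(4, D, z))
I = 4 (I = Add(0, 4) = 4)
Add(Mul(I, Function('W')(o, 5)), T) = Add(Mul(4, Add(4, 5, Rational(-4, 3))), -1) = Add(Mul(4, Rational(23, 3)), -1) = Add(Rational(92, 3), -1) = Rational(89, 3)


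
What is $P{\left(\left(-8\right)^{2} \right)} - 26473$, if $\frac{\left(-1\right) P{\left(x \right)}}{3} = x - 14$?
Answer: $-26623$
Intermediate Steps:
$P{\left(x \right)} = 42 - 3 x$ ($P{\left(x \right)} = - 3 \left(x - 14\right) = - 3 \left(-14 + x\right) = 42 - 3 x$)
$P{\left(\left(-8\right)^{2} \right)} - 26473 = \left(42 - 3 \left(-8\right)^{2}\right) - 26473 = \left(42 - 192\right) - 26473 = -150 - 26473 = -26623$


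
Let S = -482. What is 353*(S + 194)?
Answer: -101664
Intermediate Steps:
353*(S + 194) = 353*(-482 + 194) = 353*(-288) = -101664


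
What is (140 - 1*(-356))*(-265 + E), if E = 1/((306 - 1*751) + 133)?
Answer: -5126222/39 ≈ -1.3144e+5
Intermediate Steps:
E = -1/312 (E = 1/((306 - 751) + 133) = 1/(-445 + 133) = 1/(-312) = -1/312 ≈ -0.0032051)
(140 - 1*(-356))*(-265 + E) = (140 - 1*(-356))*(-265 - 1/312) = (140 + 356)*(-82681/312) = 496*(-82681/312) = -5126222/39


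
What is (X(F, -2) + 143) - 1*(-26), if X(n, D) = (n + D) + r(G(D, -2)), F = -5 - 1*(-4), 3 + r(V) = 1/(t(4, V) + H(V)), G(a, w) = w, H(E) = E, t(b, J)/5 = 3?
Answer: 2120/13 ≈ 163.08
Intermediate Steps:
t(b, J) = 15 (t(b, J) = 5*3 = 15)
r(V) = -3 + 1/(15 + V)
F = -1 (F = -5 + 4 = -1)
X(n, D) = -38/13 + D + n (X(n, D) = (n + D) + (-44 - 3*(-2))/(15 - 2) = (D + n) + (-44 + 6)/13 = (D + n) + (1/13)*(-38) = (D + n) - 38/13 = -38/13 + D + n)
(X(F, -2) + 143) - 1*(-26) = ((-38/13 - 2 - 1) + 143) - 1*(-26) = (-77/13 + 143) + 26 = 1782/13 + 26 = 2120/13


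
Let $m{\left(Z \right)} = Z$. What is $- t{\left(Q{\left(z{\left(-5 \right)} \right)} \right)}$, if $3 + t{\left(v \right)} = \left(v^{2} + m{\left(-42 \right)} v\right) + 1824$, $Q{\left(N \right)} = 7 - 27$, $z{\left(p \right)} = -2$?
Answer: $-3061$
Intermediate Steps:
$Q{\left(N \right)} = -20$ ($Q{\left(N \right)} = 7 - 27 = -20$)
$t{\left(v \right)} = 1821 + v^{2} - 42 v$ ($t{\left(v \right)} = -3 + \left(\left(v^{2} - 42 v\right) + 1824\right) = -3 + \left(1824 + v^{2} - 42 v\right) = 1821 + v^{2} - 42 v$)
$- t{\left(Q{\left(z{\left(-5 \right)} \right)} \right)} = - (1821 + \left(-20\right)^{2} - -840) = - (1821 + 400 + 840) = \left(-1\right) 3061 = -3061$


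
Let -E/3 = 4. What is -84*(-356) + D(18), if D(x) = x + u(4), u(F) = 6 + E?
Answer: 29916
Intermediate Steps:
E = -12 (E = -3*4 = -12)
u(F) = -6 (u(F) = 6 - 12 = -6)
D(x) = -6 + x (D(x) = x - 6 = -6 + x)
-84*(-356) + D(18) = -84*(-356) + (-6 + 18) = 29904 + 12 = 29916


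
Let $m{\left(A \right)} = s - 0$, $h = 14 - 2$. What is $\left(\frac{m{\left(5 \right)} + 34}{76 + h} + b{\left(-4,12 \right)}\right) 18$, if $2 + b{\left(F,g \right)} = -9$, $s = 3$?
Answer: $- \frac{8379}{44} \approx -190.43$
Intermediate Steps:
$h = 12$
$b{\left(F,g \right)} = -11$ ($b{\left(F,g \right)} = -2 - 9 = -11$)
$m{\left(A \right)} = 3$ ($m{\left(A \right)} = 3 - 0 = 3 + 0 = 3$)
$\left(\frac{m{\left(5 \right)} + 34}{76 + h} + b{\left(-4,12 \right)}\right) 18 = \left(\frac{3 + 34}{76 + 12} - 11\right) 18 = \left(\frac{37}{88} - 11\right) 18 = \left(- \frac{931}{88}\right) 18 = - \frac{8379}{44}$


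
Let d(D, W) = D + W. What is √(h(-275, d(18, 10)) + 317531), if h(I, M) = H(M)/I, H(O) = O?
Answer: 9*√11858407/55 ≈ 563.50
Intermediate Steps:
h(I, M) = M/I
√(h(-275, d(18, 10)) + 317531) = √((18 + 10)/(-275) + 317531) = √(28*(-1/275) + 317531) = √(-28/275 + 317531) = √(87320997/275) = 9*√11858407/55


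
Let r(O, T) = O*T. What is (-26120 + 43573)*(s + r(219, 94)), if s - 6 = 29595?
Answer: 875913711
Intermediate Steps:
s = 29601 (s = 6 + 29595 = 29601)
(-26120 + 43573)*(s + r(219, 94)) = (-26120 + 43573)*(29601 + 219*94) = 17453*(29601 + 20586) = 17453*50187 = 875913711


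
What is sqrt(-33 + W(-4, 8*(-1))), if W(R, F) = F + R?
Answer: 3*I*sqrt(5) ≈ 6.7082*I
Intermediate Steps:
sqrt(-33 + W(-4, 8*(-1))) = sqrt(-33 + (8*(-1) - 4)) = sqrt(-33 + (-8 - 4)) = sqrt(-33 - 12) = sqrt(-45) = 3*I*sqrt(5)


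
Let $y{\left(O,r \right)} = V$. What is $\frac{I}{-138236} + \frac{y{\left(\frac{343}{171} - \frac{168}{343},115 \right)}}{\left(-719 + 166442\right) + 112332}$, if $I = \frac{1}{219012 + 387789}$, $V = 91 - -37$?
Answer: $\frac{3578954276851}{7774579353291660} \approx 0.00046034$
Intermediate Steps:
$V = 128$ ($V = 91 + 37 = 128$)
$I = \frac{1}{606801} \approx 1.648 \cdot 10^{-6}$
$y{\left(O,r \right)} = 128$
$\frac{I}{-138236} + \frac{y{\left(\frac{343}{171} - \frac{168}{343},115 \right)}}{\left(-719 + 166442\right) + 112332} = \frac{1}{606801 \left(-138236\right)} + \frac{128}{\left(-719 + 166442\right) + 112332} = \frac{1}{606801} \left(- \frac{1}{138236}\right) + \frac{128}{165723 + 112332} = - \frac{1}{83881743036} + \frac{128}{278055} = \frac{3578954276851}{7774579353291660}$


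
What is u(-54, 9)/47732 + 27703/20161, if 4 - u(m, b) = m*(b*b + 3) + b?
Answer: 1413669087/962324852 ≈ 1.4690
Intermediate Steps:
u(m, b) = 4 - b - m*(3 + b**2) (u(m, b) = 4 - (m*(b*b + 3) + b) = 4 - (m*(b**2 + 3) + b) = 4 - (m*(3 + b**2) + b) = 4 - (b + m*(3 + b**2)) = 4 + (-b - m*(3 + b**2)) = 4 - b - m*(3 + b**2))
u(-54, 9)/47732 + 27703/20161 = (4 - 1*9 - 3*(-54) - 1*(-54)*9**2)/47732 + 27703/20161 = (4 - 9 + 162 - 1*(-54)*81)*(1/47732) + 27703*(1/20161) = (4 - 9 + 162 + 4374)*(1/47732) + 27703/20161 = 4531*(1/47732) + 27703/20161 = 4531/47732 + 27703/20161 = 1413669087/962324852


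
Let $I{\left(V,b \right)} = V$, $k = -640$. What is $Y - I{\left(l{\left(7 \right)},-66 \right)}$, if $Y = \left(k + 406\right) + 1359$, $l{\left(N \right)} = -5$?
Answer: $1130$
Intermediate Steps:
$Y = 1125$ ($Y = \left(-640 + 406\right) + 1359 = -234 + 1359 = 1125$)
$Y - I{\left(l{\left(7 \right)},-66 \right)} = 1125 - -5 = 1125 + 5 = 1130$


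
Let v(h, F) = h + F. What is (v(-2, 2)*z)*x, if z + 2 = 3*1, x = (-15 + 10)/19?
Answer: 0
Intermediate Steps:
v(h, F) = F + h
x = -5/19 (x = -5*1/19 = -5/19 ≈ -0.26316)
z = 1 (z = -2 + 3*1 = -2 + 3 = 1)
(v(-2, 2)*z)*x = ((2 - 2)*1)*(-5/19) = (0*1)*(-5/19) = 0*(-5/19) = 0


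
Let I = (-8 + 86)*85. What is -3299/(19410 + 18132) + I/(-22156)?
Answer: -40249513/103972569 ≈ -0.38712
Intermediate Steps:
I = 6630 (I = 78*85 = 6630)
-3299/(19410 + 18132) + I/(-22156) = -3299/(19410 + 18132) + 6630/(-22156) = -3299/37542 + 6630*(-1/22156) = -3299*1/37542 - 3315/11078 = -3299/37542 - 3315/11078 = -40249513/103972569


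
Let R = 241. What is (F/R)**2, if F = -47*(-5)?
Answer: 55225/58081 ≈ 0.95083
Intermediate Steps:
F = 235
(F/R)**2 = (235/241)**2 = 55225/58081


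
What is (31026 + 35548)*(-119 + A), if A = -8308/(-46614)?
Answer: -184368637546/23307 ≈ -7.9104e+6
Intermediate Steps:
A = 4154/23307 (A = -8308*(-1/46614) = 4154/23307 ≈ 0.17823)
(31026 + 35548)*(-119 + A) = (31026 + 35548)*(-119 + 4154/23307) = 66574*(-2769379/23307) = -184368637546/23307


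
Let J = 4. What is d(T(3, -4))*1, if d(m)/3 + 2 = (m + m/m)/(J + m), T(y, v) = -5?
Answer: 6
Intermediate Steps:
d(m) = -6 + 3*(1 + m)/(4 + m) (d(m) = -6 + 3*((m + m/m)/(4 + m)) = -6 + 3*((m + 1)/(4 + m)) = -6 + 3*((1 + m)/(4 + m)) = -6 + 3*(1 + m)/(4 + m))
d(T(3, -4))*1 = (3*(-7 - 1*(-5))/(4 - 5))*1 = (3*(-7 + 5)/(-1))*1 = (3*(-1)*(-2))*1 = 6*1 = 6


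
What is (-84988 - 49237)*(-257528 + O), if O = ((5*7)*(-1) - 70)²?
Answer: 33086865175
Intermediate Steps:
O = 11025 (O = (35*(-1) - 70)² = (-35 - 70)² = (-105)² = 11025)
(-84988 - 49237)*(-257528 + O) = (-84988 - 49237)*(-257528 + 11025) = -134225*(-246503) = 33086865175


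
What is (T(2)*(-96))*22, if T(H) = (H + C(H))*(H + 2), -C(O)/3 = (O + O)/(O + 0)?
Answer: 33792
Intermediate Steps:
C(O) = -6 (C(O) = -3*(O + O)/(O + 0) = -3*2*O/O = -3*2 = -6)
T(H) = (-6 + H)*(2 + H) (T(H) = (H - 6)*(H + 2) = (-6 + H)*(2 + H))
(T(2)*(-96))*22 = ((-12 + 2² - 4*2)*(-96))*22 = ((-12 + 4 - 8)*(-96))*22 = -16*(-96)*22 = 1536*22 = 33792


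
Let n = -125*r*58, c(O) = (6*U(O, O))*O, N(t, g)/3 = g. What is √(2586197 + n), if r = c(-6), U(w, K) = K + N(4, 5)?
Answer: √4935197 ≈ 2221.5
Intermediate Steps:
N(t, g) = 3*g
U(w, K) = 15 + K (U(w, K) = K + 3*5 = K + 15 = 15 + K)
c(O) = O*(90 + 6*O) (c(O) = (6*(15 + O))*O = (90 + 6*O)*O = O*(90 + 6*O))
r = -324 (r = 6*(-6)*(15 - 6) = 6*(-6)*9 = -324)
n = 2349000 (n = -125*(-324)*58 = 40500*58 = 2349000)
√(2586197 + n) = √(2586197 + 2349000) = √4935197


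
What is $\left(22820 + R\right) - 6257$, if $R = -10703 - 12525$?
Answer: $-6665$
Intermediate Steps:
$R = -23228$ ($R = -10703 - 12525 = -23228$)
$\left(22820 + R\right) - 6257 = \left(22820 - 23228\right) - 6257 = -408 - 6257 = -6665$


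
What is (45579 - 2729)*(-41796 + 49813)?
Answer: 343528450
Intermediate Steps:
(45579 - 2729)*(-41796 + 49813) = 42850*8017 = 343528450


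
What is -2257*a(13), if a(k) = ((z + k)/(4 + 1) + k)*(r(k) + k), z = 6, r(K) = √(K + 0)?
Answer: -2464644/5 - 189588*√13/5 ≈ -6.2964e+5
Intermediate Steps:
r(K) = √K
a(k) = (6/5 + 6*k/5)*(k + √k) (a(k) = ((6 + k)/(4 + 1) + k)*(√k + k) = ((6 + k)/5 + k)*(k + √k) = ((6 + k)*(⅕) + k)*(k + √k) = ((6/5 + k/5) + k)*(k + √k) = (6/5 + 6*k/5)*(k + √k))
-2257*a(13) = -2257*((6/5)*13 + 6*√13/5 + (6/5)*13² + 6*13^(3/2)/5) = -2257*(78/5 + 6*√13/5 + (6/5)*169 + 6*(13*√13)/5) = -2257*(78/5 + 6*√13/5 + 1014/5 + 78*√13/5) = -2257*(1092/5 + 84*√13/5) = -2464644/5 - 189588*√13/5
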